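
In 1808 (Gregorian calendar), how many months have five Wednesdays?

4

A month of length L has five Wednesdays iff its first Wednesday is on day ≤ L−28 (so day 1–3 in a 31-day month, 1–2 in a 30-day month, day 1 in a leap February).
Checking each month of 1808: Jan starts Fri (31d); Feb starts Mon (29d); Mar starts Tue (31d) ✓; Apr starts Fri (30d); May starts Sun (31d); Jun starts Wed (30d) ✓; Jul starts Fri (31d); Aug starts Mon (31d) ✓; Sep starts Thu (30d); Oct starts Sat (31d); Nov starts Tue (30d) ✓; Dec starts Thu (31d).
Five-Wednesday months: March, June, August, November → 4.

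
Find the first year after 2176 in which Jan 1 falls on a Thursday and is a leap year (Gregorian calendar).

Jan 1 advances by 2 weekdays after a leap year and by 1 after a common year.
2176: Jan 1 is Monday (leap).
2177: Wednesday
2178: Thursday
2179: Friday
2180: Saturday (leap)
2181: Monday
2182: Tuesday
2183: Wednesday
2184: Thursday (leap)
2184 begins on a Thursday and is a leap year.

2184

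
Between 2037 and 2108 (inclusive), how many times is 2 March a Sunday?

Track 2 March's weekday year by year (advancing +1, or +2 across a Feb 29):
  2037: Mon  2038: Tue (+1)  2039: Wed (+1)  2040: Fri (+2)  2041: Sat (+1)
  2042: Sun (+1) ✓  2043: Mon (+1)  2044: Wed (+2)  2045: Thu (+1)  2046: Fri (+1)
  2047: Sat (+1)  2048: Mon (+2)  2049: Tue (+1)  2050: Wed (+1)  … (44 more years) …
  2095: Wed (+1)  2096: Fri (+2)  2097: Sat (+1)  2098: Sun (+1) ✓  2099: Mon (+1)
  2100: Tue (+1)  2101: Wed (+1)  2102: Thu (+1)  2103: Fri (+1)  2104: Sun (+2) ✓
  2105: Mon (+1)  2106: Tue (+1)  2107: Wed (+1)  2108: Fri (+2)
Sunday years: 2042, 2053, 2059, 2064, 2070, 2081, 2087, 2092, 2098, 2104 — 10 in total.

10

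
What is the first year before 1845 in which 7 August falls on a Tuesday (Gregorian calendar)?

From one year to the next, a fixed date's weekday advances by 1, or by 2 when a Feb 29 lies between the two dates.
1845: August 7 is Thursday.
1844: Wednesday (−1)
1843: Monday (−2)
1842: Sunday (−1)
1841: Saturday (−1)
1840: Friday (−1)
1839: Wednesday (−2)
1838: Tuesday (−1)
7 August falls on a Tuesday in 1838.

1838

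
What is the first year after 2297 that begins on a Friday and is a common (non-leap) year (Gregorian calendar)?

2309

Jan 1 advances by 2 weekdays after a leap year and by 1 after a common year.
2297: Jan 1 is Friday.
2298: Saturday
2299: Sunday
2300: Monday
2301: Tuesday
2302: Wednesday
2303: Thursday
2304: Friday (leap)
2305: Sunday
2306: Monday
2307: Tuesday
2308: Wednesday (leap)
2309: Friday
2309 begins on a Friday and is a common year.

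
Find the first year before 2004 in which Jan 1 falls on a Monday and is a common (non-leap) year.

Jan 1 advances by 2 weekdays after a leap year and by 1 after a common year.
2004: Jan 1 is Thursday (leap).
2003: Wednesday
2002: Tuesday
2001: Monday
2001 begins on a Monday and is a common year.

2001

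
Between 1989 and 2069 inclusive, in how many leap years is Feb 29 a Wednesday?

Leap years in 1989–2069: 20 of them.
Feb 29 weekday advances by 5 (mod 7) from one leap year to the next four years later (or differs when a century non-leap intervenes).
Leap-day weekdays: 1992:Sat 1996:Thu 2000:Tue 2004:Sun 2008:Fri 2012:Wed✓ 2016:Mon 2020:Sat 2024:Thu 2028:Tue 2032:Sun 2036:Fri 2040:Wed✓ 2044:Mon 2048:Sat 2052:Thu 2056:Tue 2060:Sun 2064:Fri 2068:Wed✓
Wednesday: 2012, 2040, 2068 → 3.

3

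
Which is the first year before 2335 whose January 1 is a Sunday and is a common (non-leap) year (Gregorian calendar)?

2333

Jan 1 advances by 2 weekdays after a leap year and by 1 after a common year.
2335: Jan 1 is Tuesday.
2334: Monday
2333: Sunday
2333 begins on a Sunday and is a common year.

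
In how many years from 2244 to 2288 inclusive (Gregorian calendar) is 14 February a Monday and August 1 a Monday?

Check each year's weekday for 14 February and August 1:
  2244: Wed/Thu  2245: Fri/Fri  2246: Sat/Sat  2247: Sun/Sun  2248: Mon/Tue  2249: Wed/Wed  2250: Thu/Thu  2251: Fri/Fri  2252: Sat/Sun  2253: Mon/Mon ✓  2254: Tue/Tue  2255: Wed/Wed  2256: Thu/Fri  2257: Sat/Sat  …(17 more)…  2275: Sun/Sun  2276: Mon/Tue  2277: Wed/Wed  2278: Thu/Thu  2279: Fri/Fri  2280: Sat/Sun  2281: Mon/Mon ✓  2282: Tue/Tue  2283: Wed/Wed  2284: Thu/Fri  2285: Sat/Sat  2286: Sun/Sun  2287: Mon/Mon ✓  2288: Tue/Wed
Both conditions hold in: 2253, 2259, 2270, 2281, 2287 — 5.

5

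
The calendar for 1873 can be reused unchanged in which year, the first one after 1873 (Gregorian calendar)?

Two years share a calendar iff Jan 1 falls on the same weekday and both are leap or both are common. 1873: Jan 1 is Wednesday, common year.
1874: Jan 1 Thursday, common
1875: Jan 1 Friday, common
1876: Jan 1 Saturday, leap
1877: Jan 1 Monday, common
1878: Jan 1 Tuesday, common
1879: Jan 1 Wednesday, common
1879 matches on both conditions.

1879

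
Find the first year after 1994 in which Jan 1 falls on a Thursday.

1998

Jan 1 advances by 2 weekdays after a leap year and by 1 after a common year.
1994: Jan 1 is Saturday.
1995: Sunday
1996: Monday (leap)
1997: Wednesday
1998: Thursday
1998 begins on a Thursday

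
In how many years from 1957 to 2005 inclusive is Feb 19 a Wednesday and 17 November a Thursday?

0

Check each year's weekday for Feb 19 and 17 November:
  1957: Tue/Sun  1958: Wed/Mon  1959: Thu/Tue  1960: Fri/Thu  1961: Sun/Fri  1962: Mon/Sat  1963: Tue/Sun  1964: Wed/Tue  1965: Fri/Wed  1966: Sat/Thu  1967: Sun/Fri  1968: Mon/Sun  1969: Wed/Mon  1970: Thu/Tue  …(21 more)…  1992: Wed/Tue  1993: Fri/Wed  1994: Sat/Thu  1995: Sun/Fri  1996: Mon/Sun  1997: Wed/Mon  1998: Thu/Tue  1999: Fri/Wed  2000: Sat/Fri  2001: Mon/Sat  2002: Tue/Sun  2003: Wed/Mon  2004: Thu/Wed  2005: Sat/Thu
Both conditions hold in: no year — 0.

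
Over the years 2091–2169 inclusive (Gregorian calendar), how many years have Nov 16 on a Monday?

Track Nov 16's weekday year by year (advancing +1, or +2 across a Feb 29):
  2091: Fri  2092: Sun (+2)  2093: Mon (+1) ✓  2094: Tue (+1)  2095: Wed (+1)
  2096: Fri (+2)  2097: Sat (+1)  2098: Sun (+1)  2099: Mon (+1) ✓  2100: Tue (+1)
  2101: Wed (+1)  2102: Thu (+1)  2103: Fri (+1)  2104: Sun (+2)  … (51 more years) …
  2156: Tue (+2)  2157: Wed (+1)  2158: Thu (+1)  2159: Fri (+1)  2160: Sun (+2)
  2161: Mon (+1) ✓  2162: Tue (+1)  2163: Wed (+1)  2164: Fri (+2)  2165: Sat (+1)
  2166: Sun (+1)  2167: Mon (+1) ✓  2168: Wed (+2)  2169: Thu (+1)
Monday years: 2093, 2099, 2105, 2111, 2116, 2122, 2133, 2139, 2144, 2150, 2161, 2167 — 12 in total.

12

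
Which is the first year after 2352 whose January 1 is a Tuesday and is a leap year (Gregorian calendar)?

2380

Jan 1 advances by 2 weekdays after a leap year and by 1 after a common year.
2352: Jan 1 is Tuesday (leap).
2353: Thursday
2354: Friday
2355: Saturday
2356: Sunday (leap)
2357: Tuesday
2358: Wednesday
2359: Thursday
2360: Friday (leap)
2361: Sunday
2362: Monday
2363: Tuesday
2364: Wednesday (leap)
2365: Friday
2366: Saturday
2367: Sunday
2368: Monday (leap)
2369: Wednesday
2370: Thursday
2371: Friday
2372: Saturday (leap)
2373: Monday
2374: Tuesday
2375: Wednesday
2376: Thursday (leap)
2377: Saturday
2378: Sunday
2379: Monday
2380: Tuesday (leap)
2380 begins on a Tuesday and is a leap year.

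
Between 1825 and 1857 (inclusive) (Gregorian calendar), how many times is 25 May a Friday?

5

Track 25 May's weekday year by year (advancing +1, or +2 across a Feb 29):
  1825: Wed  1826: Thu (+1)  1827: Fri (+1) ✓  1828: Sun (+2)  1829: Mon (+1)
  1830: Tue (+1)  1831: Wed (+1)  1832: Fri (+2) ✓  1833: Sat (+1)  1834: Sun (+1)
  1835: Mon (+1)  1836: Wed (+2)  1837: Thu (+1)  1838: Fri (+1) ✓  … (5 more years) …
  1844: Sat (+2)  1845: Sun (+1)  1846: Mon (+1)  1847: Tue (+1)  1848: Thu (+2)
  1849: Fri (+1) ✓  1850: Sat (+1)  1851: Sun (+1)  1852: Tue (+2)  1853: Wed (+1)
  1854: Thu (+1)  1855: Fri (+1) ✓  1856: Sun (+2)  1857: Mon (+1)
Friday years: 1827, 1832, 1838, 1849, 1855 — 5 in total.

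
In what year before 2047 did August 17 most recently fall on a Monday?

From one year to the next, a fixed date's weekday advances by 1, or by 2 when a Feb 29 lies between the two dates.
2047: August 17 is Saturday.
2046: Friday (−1)
2045: Thursday (−1)
2044: Wednesday (−1)
2043: Monday (−2)
August 17 falls on a Monday in 2043.

2043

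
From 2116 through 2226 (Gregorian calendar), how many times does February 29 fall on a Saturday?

Leap years in 2116–2226: 27 of them.
Feb 29 weekday advances by 5 (mod 7) from one leap year to the next four years later (or differs when a century non-leap intervenes).
Leap-day weekdays: 2116:Sat✓ 2120:Thu 2124:Tue 2128:Sun 2132:Fri 2136:Wed 2140:Mon 2144:Sat✓ 2148:Thu 2152:Tue 2156:Sun 2160:Fri 2164:Wed 2168:Mon 2172:Sat✓ 2176:Thu 2180:Tue 2184:Sun 2188:Fri 2192:Wed 2196:Mon 2204:Wed 2208:Mon 2212:Sat✓ 2216:Thu 2220:Tue 2224:Sun
Saturday: 2116, 2144, 2172, 2212 → 4.

4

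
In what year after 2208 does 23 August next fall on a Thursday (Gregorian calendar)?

From one year to the next, a fixed date's weekday advances by 1, or by 2 when a Feb 29 lies between the two dates.
2208: August 23 is Tuesday.
2209: Wednesday (+1)
2210: Thursday (+1)
23 August falls on a Thursday in 2210.

2210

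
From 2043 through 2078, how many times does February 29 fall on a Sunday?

Leap years in 2043–2078: 9 of them.
Feb 29 weekday advances by 5 (mod 7) from one leap year to the next four years later (or differs when a century non-leap intervenes).
Leap-day weekdays: 2044:Mon 2048:Sat 2052:Thu 2056:Tue 2060:Sun✓ 2064:Fri 2068:Wed 2072:Mon 2076:Sat
Sunday: 2060 → 1.

1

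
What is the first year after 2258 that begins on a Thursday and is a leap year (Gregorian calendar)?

Jan 1 advances by 2 weekdays after a leap year and by 1 after a common year.
2258: Jan 1 is Friday.
2259: Saturday
2260: Sunday (leap)
2261: Tuesday
2262: Wednesday
2263: Thursday
2264: Friday (leap)
2265: Sunday
2266: Monday
2267: Tuesday
2268: Wednesday (leap)
2269: Friday
2270: Saturday
2271: Sunday
2272: Monday (leap)
2273: Wednesday
2274: Thursday
2275: Friday
2276: Saturday (leap)
2277: Monday
2278: Tuesday
2279: Wednesday
2280: Thursday (leap)
2280 begins on a Thursday and is a leap year.

2280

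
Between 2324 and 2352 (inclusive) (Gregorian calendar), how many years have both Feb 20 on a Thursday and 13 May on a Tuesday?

3

Check each year's weekday for Feb 20 and 13 May:
  2324: Wed/Tue  2325: Fri/Wed  2326: Sat/Thu  2327: Sun/Fri  2328: Mon/Sun  2329: Wed/Mon  2330: Thu/Tue ✓  2331: Fri/Wed  2332: Sat/Fri  2333: Mon/Sat  2334: Tue/Sun  2335: Wed/Mon  2336: Thu/Wed  2337: Sat/Thu  2338: Sun/Fri  2339: Mon/Sat  2340: Tue/Mon  2341: Thu/Tue ✓  2342: Fri/Wed  2343: Sat/Thu  2344: Sun/Sat  2345: Tue/Sun  2346: Wed/Mon  2347: Thu/Tue ✓  2348: Fri/Thu  2349: Sun/Fri  2350: Mon/Sat  2351: Tue/Sun  2352: Wed/Tue
Both conditions hold in: 2330, 2341, 2347 — 3.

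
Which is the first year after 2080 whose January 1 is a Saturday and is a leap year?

Jan 1 advances by 2 weekdays after a leap year and by 1 after a common year.
2080: Jan 1 is Monday (leap).
2081: Wednesday
2082: Thursday
2083: Friday
2084: Saturday (leap)
2084 begins on a Saturday and is a leap year.

2084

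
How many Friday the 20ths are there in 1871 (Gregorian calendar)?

2

Check the 20th of each month of 1871: Jan 20: Fri, Feb 20: Mon, Mar 20: Mon, Apr 20: Thu, May 20: Sat, Jun 20: Tue, Jul 20: Thu, Aug 20: Sun, Sep 20: Wed, Oct 20: Fri, Nov 20: Mon, Dec 20: Wed.
Friday occurs in January, October — 2 months.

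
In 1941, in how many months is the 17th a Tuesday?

1

Check the 17th of each month of 1941: Jan 17: Fri, Feb 17: Mon, Mar 17: Mon, Apr 17: Thu, May 17: Sat, Jun 17: Tue, Jul 17: Thu, Aug 17: Sun, Sep 17: Wed, Oct 17: Fri, Nov 17: Mon, Dec 17: Wed.
Tuesday occurs in June — 1 month.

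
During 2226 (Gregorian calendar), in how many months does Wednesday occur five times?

4

A month of length L has five Wednesdays iff its first Wednesday is on day ≤ L−28 (so day 1–3 in a 31-day month, 1–2 in a 30-day month, day 1 in a leap February).
Checking each month of 2226: Jan starts Sun (31d); Feb starts Wed (28d); Mar starts Wed (31d) ✓; Apr starts Sat (30d); May starts Mon (31d) ✓; Jun starts Thu (30d); Jul starts Sat (31d); Aug starts Tue (31d) ✓; Sep starts Fri (30d); Oct starts Sun (31d); Nov starts Wed (30d) ✓; Dec starts Fri (31d).
Five-Wednesday months: March, May, August, November → 4.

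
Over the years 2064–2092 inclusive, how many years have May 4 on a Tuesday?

4

Track May 4's weekday year by year (advancing +1, or +2 across a Feb 29):
  2064: Sun  2065: Mon (+1)  2066: Tue (+1) ✓  2067: Wed (+1)  2068: Fri (+2)
  2069: Sat (+1)  2070: Sun (+1)  2071: Mon (+1)  2072: Wed (+2)  2073: Thu (+1)
  2074: Fri (+1)  2075: Sat (+1)  2076: Mon (+2)  2077: Tue (+1) ✓  2078: Wed (+1)
  2079: Thu (+1)  2080: Sat (+2)  2081: Sun (+1)  2082: Mon (+1)  2083: Tue (+1) ✓
  2084: Thu (+2)  2085: Fri (+1)  2086: Sat (+1)  2087: Sun (+1)  2088: Tue (+2) ✓
  2089: Wed (+1)  2090: Thu (+1)  2091: Fri (+1)  2092: Sun (+2)
Tuesday years: 2066, 2077, 2083, 2088 — 4 in total.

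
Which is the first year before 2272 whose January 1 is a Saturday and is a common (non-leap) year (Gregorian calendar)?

2270

Jan 1 advances by 2 weekdays after a leap year and by 1 after a common year.
2272: Jan 1 is Monday (leap).
2271: Sunday
2270: Saturday
2270 begins on a Saturday and is a common year.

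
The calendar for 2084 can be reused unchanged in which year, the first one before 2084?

Two years share a calendar iff Jan 1 falls on the same weekday and both are leap or both are common. 2084: Jan 1 is Saturday, leap year.
2083: Jan 1 Friday, common
2082: Jan 1 Thursday, common
2081: Jan 1 Wednesday, common
2080: Jan 1 Monday, leap
2079: Jan 1 Sunday, common
2078: Jan 1 Saturday, common
2077: Jan 1 Friday, common
2076: Jan 1 Wednesday, leap
2075: Jan 1 Tuesday, common
2074: Jan 1 Monday, common
2073: Jan 1 Sunday, common
2072: Jan 1 Friday, leap
2071: Jan 1 Thursday, common
2070: Jan 1 Wednesday, common
2069: Jan 1 Tuesday, common
2068: Jan 1 Sunday, leap
2067: Jan 1 Saturday, common
2066: Jan 1 Friday, common
2065: Jan 1 Thursday, common
2064: Jan 1 Tuesday, leap
2063: Jan 1 Monday, common
2062: Jan 1 Sunday, common
2061: Jan 1 Saturday, common
2060: Jan 1 Thursday, leap
2059: Jan 1 Wednesday, common
2058: Jan 1 Tuesday, common
2057: Jan 1 Monday, common
2056: Jan 1 Saturday, leap
2056 matches on both conditions.

2056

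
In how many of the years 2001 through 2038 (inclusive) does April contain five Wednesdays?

April has 30 days; it has five Wednesdays when Wednesday falls among the first (month-length − 28) days — i.e. when April 1 is one of Wednesday/Tuesday.
April 1 by year: 2001:Sun 2002:Mon 2003:Tue✓ 2004:Thu 2005:Fri 2006:Sat 2007:Sun 2008:Tue✓ 2009:Wed✓ 2010:Thu 2011:Fri 2012:Sun 2013:Mon 2014:Tue✓ 2015:Wed✓ …(8 more)… 2024:Mon 2025:Tue✓ 2026:Wed✓ 2027:Thu 2028:Sat 2029:Sun 2030:Mon 2031:Tue✓ 2032:Thu 2033:Fri 2034:Sat 2035:Sun 2036:Tue✓ 2037:Wed✓ 2038:Thu
Years with five Wednesdays: 2003, 2008, 2009, 2014, 2015, 2020, 2025, 2026, 2031, 2036, 2037 → 11.

11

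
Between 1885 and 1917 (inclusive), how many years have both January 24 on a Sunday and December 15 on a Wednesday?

Check each year's weekday for January 24 and December 15:
  1885: Sat/Tue  1886: Sun/Wed ✓  1887: Mon/Thu  1888: Tue/Sat  1889: Thu/Sun  1890: Fri/Mon  1891: Sat/Tue  1892: Sun/Thu  1893: Tue/Fri  1894: Wed/Sat  1895: Thu/Sun  1896: Fri/Tue  1897: Sun/Wed ✓  1898: Mon/Thu  …(5 more)…  1904: Sun/Thu  1905: Tue/Fri  1906: Wed/Sat  1907: Thu/Sun  1908: Fri/Tue  1909: Sun/Wed ✓  1910: Mon/Thu  1911: Tue/Fri  1912: Wed/Sun  1913: Fri/Mon  1914: Sat/Tue  1915: Sun/Wed ✓  1916: Mon/Fri  1917: Wed/Sat
Both conditions hold in: 1886, 1897, 1909, 1915 — 4.

4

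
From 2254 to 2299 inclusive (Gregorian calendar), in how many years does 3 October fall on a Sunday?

6

Track 3 October's weekday year by year (advancing +1, or +2 across a Feb 29):
  2254: Tue  2255: Wed (+1)  2256: Fri (+2)  2257: Sat (+1)  2258: Sun (+1) ✓
  2259: Mon (+1)  2260: Wed (+2)  2261: Thu (+1)  2262: Fri (+1)  2263: Sat (+1)
  2264: Mon (+2)  2265: Tue (+1)  2266: Wed (+1)  2267: Thu (+1)  … (18 more years) …
  2286: Sun (+1) ✓  2287: Mon (+1)  2288: Wed (+2)  2289: Thu (+1)  2290: Fri (+1)
  2291: Sat (+1)  2292: Mon (+2)  2293: Tue (+1)  2294: Wed (+1)  2295: Thu (+1)
  2296: Sat (+2)  2297: Sun (+1) ✓  2298: Mon (+1)  2299: Tue (+1)
Sunday years: 2258, 2269, 2275, 2280, 2286, 2297 — 6 in total.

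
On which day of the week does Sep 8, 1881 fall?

January 1, 1881 is a Saturday.
September 8 is day 251 of the year, i.e. 250 days after Jan 1.
250 mod 7 = 5, so advance 5 weekdays from Saturday: Thursday.

Thursday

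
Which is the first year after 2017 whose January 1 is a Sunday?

Jan 1 advances by 2 weekdays after a leap year and by 1 after a common year.
2017: Jan 1 is Sunday.
2018: Monday
2019: Tuesday
2020: Wednesday (leap)
2021: Friday
2022: Saturday
2023: Sunday
2023 begins on a Sunday

2023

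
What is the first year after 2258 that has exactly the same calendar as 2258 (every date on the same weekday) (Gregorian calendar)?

2269

Two years share a calendar iff Jan 1 falls on the same weekday and both are leap or both are common. 2258: Jan 1 is Friday, common year.
2259: Jan 1 Saturday, common
2260: Jan 1 Sunday, leap
2261: Jan 1 Tuesday, common
2262: Jan 1 Wednesday, common
2263: Jan 1 Thursday, common
2264: Jan 1 Friday, leap
2265: Jan 1 Sunday, common
2266: Jan 1 Monday, common
2267: Jan 1 Tuesday, common
2268: Jan 1 Wednesday, leap
2269: Jan 1 Friday, common
2269 matches on both conditions.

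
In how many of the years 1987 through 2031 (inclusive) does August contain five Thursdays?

August has 31 days; it has five Thursdays when Thursday falls among the first (month-length − 28) days — i.e. when August 1 is one of Thursday/Wednesday/Tuesday.
August 1 by year: 1987:Sat 1988:Mon 1989:Tue✓ 1990:Wed✓ 1991:Thu✓ 1992:Sat 1993:Sun 1994:Mon 1995:Tue✓ 1996:Thu✓ 1997:Fri 1998:Sat 1999:Sun 2000:Tue✓ 2001:Wed✓ …(15 more)… 2017:Tue✓ 2018:Wed✓ 2019:Thu✓ 2020:Sat 2021:Sun 2022:Mon 2023:Tue✓ 2024:Thu✓ 2025:Fri 2026:Sat 2027:Sun 2028:Tue✓ 2029:Wed✓ 2030:Thu✓ 2031:Fri
Years with five Thursdays: 1989, 1990, 1991, 1995, 1996, 2000, 2001, 2002, 2006, 2007, 2012, 2013, 2017, 2018, 2019, 2023, 2024, 2028, 2029, 2030 → 20.

20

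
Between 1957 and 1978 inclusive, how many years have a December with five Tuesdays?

December has 31 days; it has five Tuesdays when Tuesday falls among the first (month-length − 28) days — i.e. when December 1 is one of Tuesday/Monday/Sunday.
December 1 by year: 1957:Sun✓ 1958:Mon✓ 1959:Tue✓ 1960:Thu 1961:Fri 1962:Sat 1963:Sun✓ 1964:Tue✓ 1965:Wed 1966:Thu 1967:Fri 1968:Sun✓ 1969:Mon✓ 1970:Tue✓ 1971:Wed 1972:Fri 1973:Sat 1974:Sun✓ 1975:Mon✓ 1976:Wed 1977:Thu 1978:Fri
Years with five Tuesdays: 1957, 1958, 1959, 1963, 1964, 1968, 1969, 1970, 1974, 1975 → 10.

10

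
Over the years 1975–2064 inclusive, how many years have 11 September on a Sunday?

Track 11 September's weekday year by year (advancing +1, or +2 across a Feb 29):
  1975: Thu  1976: Sat (+2)  1977: Sun (+1) ✓  1978: Mon (+1)  1979: Tue (+1)
  1980: Thu (+2)  1981: Fri (+1)  1982: Sat (+1)  1983: Sun (+1) ✓  1984: Tue (+2)
  1985: Wed (+1)  1986: Thu (+1)  1987: Fri (+1)  1988: Sun (+2) ✓  … (62 more years) …
  2051: Mon (+1)  2052: Wed (+2)  2053: Thu (+1)  2054: Fri (+1)  2055: Sat (+1)
  2056: Mon (+2)  2057: Tue (+1)  2058: Wed (+1)  2059: Thu (+1)  2060: Sat (+2)
  2061: Sun (+1) ✓  2062: Mon (+1)  2063: Tue (+1)  2064: Thu (+2)
Sunday years: 1977, 1983, 1988, 1994, 2005, 2011, 2016, 2022, 2033, 2039, 2044, 2050, 2061 — 13 in total.

13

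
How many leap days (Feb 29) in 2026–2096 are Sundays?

Leap years in 2026–2096: 18 of them.
Feb 29 weekday advances by 5 (mod 7) from one leap year to the next four years later (or differs when a century non-leap intervenes).
Leap-day weekdays: 2028:Tue 2032:Sun✓ 2036:Fri 2040:Wed 2044:Mon 2048:Sat 2052:Thu 2056:Tue 2060:Sun✓ 2064:Fri 2068:Wed 2072:Mon 2076:Sat 2080:Thu 2084:Tue 2088:Sun✓ 2092:Fri 2096:Wed
Sunday: 2032, 2060, 2088 → 3.

3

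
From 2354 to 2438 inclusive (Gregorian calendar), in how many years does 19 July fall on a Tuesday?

12

Track 19 July's weekday year by year (advancing +1, or +2 across a Feb 29):
  2354: Mon  2355: Tue (+1) ✓  2356: Thu (+2)  2357: Fri (+1)  2358: Sat (+1)
  2359: Sun (+1)  2360: Tue (+2) ✓  2361: Wed (+1)  2362: Thu (+1)  2363: Fri (+1)
  2364: Sun (+2)  2365: Mon (+1)  2366: Tue (+1) ✓  2367: Wed (+1)  … (57 more years) …
  2425: Sat (+1)  2426: Sun (+1)  2427: Mon (+1)  2428: Wed (+2)  2429: Thu (+1)
  2430: Fri (+1)  2431: Sat (+1)  2432: Mon (+2)  2433: Tue (+1) ✓  2434: Wed (+1)
  2435: Thu (+1)  2436: Sat (+2)  2437: Sun (+1)  2438: Mon (+1)
Tuesday years: 2355, 2360, 2366, 2377, 2383, 2388, 2394, 2405, 2411, 2416, 2422, 2433 — 12 in total.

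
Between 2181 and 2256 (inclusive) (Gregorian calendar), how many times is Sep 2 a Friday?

Track Sep 2's weekday year by year (advancing +1, or +2 across a Feb 29):
  2181: Sun  2182: Mon (+1)  2183: Tue (+1)  2184: Thu (+2)  2185: Fri (+1) ✓
  2186: Sat (+1)  2187: Sun (+1)  2188: Tue (+2)  2189: Wed (+1)  2190: Thu (+1)
  2191: Fri (+1) ✓  2192: Sun (+2)  2193: Mon (+1)  2194: Tue (+1)  … (48 more years) …
  2243: Sat (+1)  2244: Mon (+2)  2245: Tue (+1)  2246: Wed (+1)  2247: Thu (+1)
  2248: Sat (+2)  2249: Sun (+1)  2250: Mon (+1)  2251: Tue (+1)  2252: Thu (+2)
  2253: Fri (+1) ✓  2254: Sat (+1)  2255: Sun (+1)  2256: Tue (+2)
Friday years: 2185, 2191, 2196, 2203, 2208, 2214, 2225, 2231, 2236, 2242, 2253 — 11 in total.

11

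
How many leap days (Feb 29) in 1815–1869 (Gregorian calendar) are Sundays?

2

Leap years in 1815–1869: 14 of them.
Feb 29 weekday advances by 5 (mod 7) from one leap year to the next four years later (or differs when a century non-leap intervenes).
Leap-day weekdays: 1816:Thu 1820:Tue 1824:Sun✓ 1828:Fri 1832:Wed 1836:Mon 1840:Sat 1844:Thu 1848:Tue 1852:Sun✓ 1856:Fri 1860:Wed 1864:Mon 1868:Sat
Sunday: 1824, 1852 → 2.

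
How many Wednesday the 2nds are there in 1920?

Check the 2nd of each month of 1920: Jan 2: Fri, Feb 2: Mon, Mar 2: Tue, Apr 2: Fri, May 2: Sun, Jun 2: Wed, Jul 2: Fri, Aug 2: Mon, Sep 2: Thu, Oct 2: Sat, Nov 2: Tue, Dec 2: Thu.
Wednesday occurs in June — 1 month.

1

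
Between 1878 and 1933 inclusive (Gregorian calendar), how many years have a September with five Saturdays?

September has 30 days; it has five Saturdays when Saturday falls among the first (month-length − 28) days — i.e. when September 1 is one of Saturday/Friday.
September 1 by year: 1878:Sun 1879:Mon 1880:Wed 1881:Thu 1882:Fri✓ 1883:Sat✓ 1884:Mon 1885:Tue 1886:Wed 1887:Thu 1888:Sat✓ 1889:Sun 1890:Mon 1891:Tue 1892:Thu …(26 more)… 1919:Mon 1920:Wed 1921:Thu 1922:Fri✓ 1923:Sat✓ 1924:Mon 1925:Tue 1926:Wed 1927:Thu 1928:Sat✓ 1929:Sun 1930:Mon 1931:Tue 1932:Thu 1933:Fri✓
Years with five Saturdays: 1882, 1883, 1888, 1893, 1894, 1899, 1900, 1905, 1906, 1911, 1916, 1917, 1922, 1923, 1928, 1933 → 16.

16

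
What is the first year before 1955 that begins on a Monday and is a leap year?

Jan 1 advances by 2 weekdays after a leap year and by 1 after a common year.
1955: Jan 1 is Saturday.
1954: Friday
1953: Thursday
1952: Tuesday (leap)
1951: Monday
1950: Sunday
1949: Saturday
1948: Thursday (leap)
1947: Wednesday
1946: Tuesday
1945: Monday
1944: Saturday (leap)
1943: Friday
1942: Thursday
1941: Wednesday
1940: Monday (leap)
1940 begins on a Monday and is a leap year.

1940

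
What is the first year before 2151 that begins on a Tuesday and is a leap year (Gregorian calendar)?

Jan 1 advances by 2 weekdays after a leap year and by 1 after a common year.
2151: Jan 1 is Friday.
2150: Thursday
2149: Wednesday
2148: Monday (leap)
2147: Sunday
2146: Saturday
2145: Friday
2144: Wednesday (leap)
2143: Tuesday
2142: Monday
2141: Sunday
2140: Friday (leap)
2139: Thursday
2138: Wednesday
2137: Tuesday
2136: Sunday (leap)
2135: Saturday
2134: Friday
2133: Thursday
2132: Tuesday (leap)
2132 begins on a Tuesday and is a leap year.

2132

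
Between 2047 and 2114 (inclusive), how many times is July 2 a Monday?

10

Track July 2's weekday year by year (advancing +1, or +2 across a Feb 29):
  2047: Tue  2048: Thu (+2)  2049: Fri (+1)  2050: Sat (+1)  2051: Sun (+1)
  2052: Tue (+2)  2053: Wed (+1)  2054: Thu (+1)  2055: Fri (+1)  2056: Sun (+2)
  2057: Mon (+1) ✓  2058: Tue (+1)  2059: Wed (+1)  2060: Fri (+2)  … (40 more years) …
  2101: Sat (+1)  2102: Sun (+1)  2103: Mon (+1) ✓  2104: Wed (+2)  2105: Thu (+1)
  2106: Fri (+1)  2107: Sat (+1)  2108: Mon (+2) ✓  2109: Tue (+1)  2110: Wed (+1)
  2111: Thu (+1)  2112: Sat (+2)  2113: Sun (+1)  2114: Mon (+1) ✓
Monday years: 2057, 2063, 2068, 2074, 2085, 2091, 2096, 2103, 2108, 2114 — 10 in total.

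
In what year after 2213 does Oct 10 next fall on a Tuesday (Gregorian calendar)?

From one year to the next, a fixed date's weekday advances by 1, or by 2 when a Feb 29 lies between the two dates.
2213: October 10 is Sunday.
2214: Monday (+1)
2215: Tuesday (+1)
Oct 10 falls on a Tuesday in 2215.

2215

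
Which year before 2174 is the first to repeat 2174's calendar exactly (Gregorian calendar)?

2163

Two years share a calendar iff Jan 1 falls on the same weekday and both are leap or both are common. 2174: Jan 1 is Saturday, common year.
2173: Jan 1 Friday, common
2172: Jan 1 Wednesday, leap
2171: Jan 1 Tuesday, common
2170: Jan 1 Monday, common
2169: Jan 1 Sunday, common
2168: Jan 1 Friday, leap
2167: Jan 1 Thursday, common
2166: Jan 1 Wednesday, common
2165: Jan 1 Tuesday, common
2164: Jan 1 Sunday, leap
2163: Jan 1 Saturday, common
2163 matches on both conditions.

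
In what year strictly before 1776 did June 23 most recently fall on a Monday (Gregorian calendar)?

From one year to the next, a fixed date's weekday advances by 1, or by 2 when a Feb 29 lies between the two dates.
1776: June 23 is Sunday.
1775: Friday (−2)
1774: Thursday (−1)
1773: Wednesday (−1)
1772: Tuesday (−1)
1771: Sunday (−2)
1770: Saturday (−1)
1769: Friday (−1)
1768: Thursday (−1)
1767: Tuesday (−2)
1766: Monday (−1)
June 23 falls on a Monday in 1766.

1766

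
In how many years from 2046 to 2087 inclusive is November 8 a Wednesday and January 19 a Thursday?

Check each year's weekday for November 8 and January 19:
  2046: Thu/Fri  2047: Fri/Sat  2048: Sun/Sun  2049: Mon/Tue  2050: Tue/Wed  2051: Wed/Thu ✓  2052: Fri/Fri  2053: Sat/Sun  2054: Sun/Mon  2055: Mon/Tue  2056: Wed/Wed  2057: Thu/Fri  2058: Fri/Sat  2059: Sat/Sun  …(14 more)…  2074: Thu/Fri  2075: Fri/Sat  2076: Sun/Sun  2077: Mon/Tue  2078: Tue/Wed  2079: Wed/Thu ✓  2080: Fri/Fri  2081: Sat/Sun  2082: Sun/Mon  2083: Mon/Tue  2084: Wed/Wed  2085: Thu/Fri  2086: Fri/Sat  2087: Sat/Sun
Both conditions hold in: 2051, 2062, 2073, 2079 — 4.

4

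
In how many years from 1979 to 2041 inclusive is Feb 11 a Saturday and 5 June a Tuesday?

Check each year's weekday for Feb 11 and 5 June:
  1979: Sun/Tue  1980: Mon/Thu  1981: Wed/Fri  1982: Thu/Sat  1983: Fri/Sun  1984: Sat/Tue ✓  1985: Mon/Wed  1986: Tue/Thu  1987: Wed/Fri  1988: Thu/Sun  1989: Sat/Mon  1990: Sun/Tue  1991: Mon/Wed  1992: Tue/Fri  …(35 more)…  2028: Fri/Mon  2029: Sun/Tue  2030: Mon/Wed  2031: Tue/Thu  2032: Wed/Sat  2033: Fri/Sun  2034: Sat/Mon  2035: Sun/Tue  2036: Mon/Thu  2037: Wed/Fri  2038: Thu/Sat  2039: Fri/Sun  2040: Sat/Tue ✓  2041: Mon/Wed
Both conditions hold in: 1984, 2012, 2040 — 3.

3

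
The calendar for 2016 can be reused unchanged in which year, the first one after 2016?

Two years share a calendar iff Jan 1 falls on the same weekday and both are leap or both are common. 2016: Jan 1 is Friday, leap year.
2017: Jan 1 Sunday, common
2018: Jan 1 Monday, common
2019: Jan 1 Tuesday, common
2020: Jan 1 Wednesday, leap
2021: Jan 1 Friday, common
2022: Jan 1 Saturday, common
2023: Jan 1 Sunday, common
2024: Jan 1 Monday, leap
2025: Jan 1 Wednesday, common
2026: Jan 1 Thursday, common
2027: Jan 1 Friday, common
2028: Jan 1 Saturday, leap
2029: Jan 1 Monday, common
2030: Jan 1 Tuesday, common
2031: Jan 1 Wednesday, common
2032: Jan 1 Thursday, leap
2033: Jan 1 Saturday, common
2034: Jan 1 Sunday, common
2035: Jan 1 Monday, common
2036: Jan 1 Tuesday, leap
2037: Jan 1 Thursday, common
2038: Jan 1 Friday, common
2039: Jan 1 Saturday, common
2040: Jan 1 Sunday, leap
2041: Jan 1 Tuesday, common
2042: Jan 1 Wednesday, common
2043: Jan 1 Thursday, common
2044: Jan 1 Friday, leap
2044 matches on both conditions.

2044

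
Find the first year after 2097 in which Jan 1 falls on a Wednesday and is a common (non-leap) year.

2098

Jan 1 advances by 2 weekdays after a leap year and by 1 after a common year.
2097: Jan 1 is Tuesday.
2098: Wednesday
2098 begins on a Wednesday and is a common year.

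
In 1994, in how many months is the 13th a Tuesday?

2

Check the 13th of each month of 1994: Jan 13: Thu, Feb 13: Sun, Mar 13: Sun, Apr 13: Wed, May 13: Fri, Jun 13: Mon, Jul 13: Wed, Aug 13: Sat, Sep 13: Tue, Oct 13: Thu, Nov 13: Sun, Dec 13: Tue.
Tuesday occurs in September, December — 2 months.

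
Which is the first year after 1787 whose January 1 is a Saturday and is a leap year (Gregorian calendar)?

Jan 1 advances by 2 weekdays after a leap year and by 1 after a common year.
1787: Jan 1 is Monday.
1788: Tuesday (leap)
1789: Thursday
1790: Friday
1791: Saturday
1792: Sunday (leap)
1793: Tuesday
1794: Wednesday
1795: Thursday
1796: Friday (leap)
1797: Sunday
1798: Monday
1799: Tuesday
1800: Wednesday
1801: Thursday
1802: Friday
1803: Saturday
1804: Sunday (leap)
1805: Tuesday
1806: Wednesday
1807: Thursday
1808: Friday (leap)
1809: Sunday
1810: Monday
1811: Tuesday
1812: Wednesday (leap)
1813: Friday
1814: Saturday
1815: Sunday
1816: Monday (leap)
1817: Wednesday
1818: Thursday
1819: Friday
1820: Saturday (leap)
1820 begins on a Saturday and is a leap year.

1820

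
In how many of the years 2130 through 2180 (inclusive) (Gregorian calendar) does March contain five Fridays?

22

March has 31 days; it has five Fridays when Friday falls among the first (month-length − 28) days — i.e. when March 1 is one of Friday/Thursday/Wednesday.
March 1 by year: 2130:Wed✓ 2131:Thu✓ 2132:Sat 2133:Sun 2134:Mon 2135:Tue 2136:Thu✓ 2137:Fri✓ 2138:Sat 2139:Sun 2140:Tue 2141:Wed✓ 2142:Thu✓ 2143:Fri✓ 2144:Sun …(21 more)… 2166:Sat 2167:Sun 2168:Tue 2169:Wed✓ 2170:Thu✓ 2171:Fri✓ 2172:Sun 2173:Mon 2174:Tue 2175:Wed✓ 2176:Fri✓ 2177:Sat 2178:Sun 2179:Mon 2180:Wed✓
Years with five Fridays: 2130, 2131, 2136, 2137, 2141, 2142, 2143, 2147, 2148, 2152, 2153, 2154, 2158, 2159, 2164, 2165, 2169, 2170, 2171, 2175, 2176, 2180 → 22.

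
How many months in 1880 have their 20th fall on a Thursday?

1

Check the 20th of each month of 1880: Jan 20: Tue, Feb 20: Fri, Mar 20: Sat, Apr 20: Tue, May 20: Thu, Jun 20: Sun, Jul 20: Tue, Aug 20: Fri, Sep 20: Mon, Oct 20: Wed, Nov 20: Sat, Dec 20: Mon.
Thursday occurs in May — 1 month.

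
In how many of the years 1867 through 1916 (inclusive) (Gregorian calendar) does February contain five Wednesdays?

February has 28 days (29 in leap years); it has five Wednesdays when Wednesday falls among the first (month-length − 28) days — i.e. when February 1 is Wednesday in a leap year (never in a common year).
February 1 by year: 1867:Fri 1868:Sat 1869:Mon 1870:Tue 1871:Wed 1872:Thu 1873:Sat 1874:Sun 1875:Mon 1876:Tue 1877:Thu 1878:Fri 1879:Sat 1880:Sun 1881:Tue …(20 more)… 1902:Sat 1903:Sun 1904:Mon 1905:Wed 1906:Thu 1907:Fri 1908:Sat 1909:Mon 1910:Tue 1911:Wed 1912:Thu 1913:Sat 1914:Sun 1915:Mon 1916:Tue
Years with five Wednesdays: 1888 → 1.

1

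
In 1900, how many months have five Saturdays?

A month of length L has five Saturdays iff its first Saturday is on day ≤ L−28 (so day 1–3 in a 31-day month, 1–2 in a 30-day month, day 1 in a leap February).
Checking each month of 1900: Jan starts Mon (31d); Feb starts Thu (28d); Mar starts Thu (31d) ✓; Apr starts Sun (30d); May starts Tue (31d); Jun starts Fri (30d) ✓; Jul starts Sun (31d); Aug starts Wed (31d); Sep starts Sat (30d) ✓; Oct starts Mon (31d); Nov starts Thu (30d); Dec starts Sat (31d) ✓.
Five-Saturday months: March, June, September, December → 4.

4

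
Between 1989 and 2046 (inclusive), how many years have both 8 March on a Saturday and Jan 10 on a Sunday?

Check each year's weekday for 8 March and Jan 10:
  1989: Wed/Tue  1990: Thu/Wed  1991: Fri/Thu  1992: Sun/Fri  1993: Mon/Sun  1994: Tue/Mon  1995: Wed/Tue  1996: Fri/Wed  1997: Sat/Fri  1998: Sun/Sat  1999: Mon/Sun  2000: Wed/Mon  2001: Thu/Wed  2002: Fri/Thu  …(30 more)…  2033: Tue/Mon  2034: Wed/Tue  2035: Thu/Wed  2036: Sat/Thu  2037: Sun/Sat  2038: Mon/Sun  2039: Tue/Mon  2040: Thu/Tue  2041: Fri/Thu  2042: Sat/Fri  2043: Sun/Sat  2044: Tue/Sun  2045: Wed/Tue  2046: Thu/Wed
Both conditions hold in: no year — 0.

0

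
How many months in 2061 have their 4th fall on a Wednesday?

Check the 4th of each month of 2061: Jan 4: Tue, Feb 4: Fri, Mar 4: Fri, Apr 4: Mon, May 4: Wed, Jun 4: Sat, Jul 4: Mon, Aug 4: Thu, Sep 4: Sun, Oct 4: Tue, Nov 4: Fri, Dec 4: Sun.
Wednesday occurs in May — 1 month.

1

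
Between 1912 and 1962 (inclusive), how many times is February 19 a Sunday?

Track February 19's weekday year by year (advancing +1, or +2 across a Feb 29):
  1912: Mon  1913: Wed (+2)  1914: Thu (+1)  1915: Fri (+1)  1916: Sat (+1)
  1917: Mon (+2)  1918: Tue (+1)  1919: Wed (+1)  1920: Thu (+1)  1921: Sat (+2)
  1922: Sun (+1) ✓  1923: Mon (+1)  1924: Tue (+1)  1925: Thu (+2)  … (23 more years) …
  1949: Sat (+2)  1950: Sun (+1) ✓  1951: Mon (+1)  1952: Tue (+1)  1953: Thu (+2)
  1954: Fri (+1)  1955: Sat (+1)  1956: Sun (+1) ✓  1957: Tue (+2)  1958: Wed (+1)
  1959: Thu (+1)  1960: Fri (+1)  1961: Sun (+2) ✓  1962: Mon (+1)
Sunday years: 1922, 1928, 1933, 1939, 1950, 1956, 1961 — 7 in total.

7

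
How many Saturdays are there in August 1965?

August 1965 has 31 days and begins on Sunday.
The first Saturday is August 7.
Saturdays fall on 7, 14, 21, 28 — that's 4.

4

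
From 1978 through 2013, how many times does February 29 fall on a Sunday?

1

Leap years in 1978–2013: 9 of them.
Feb 29 weekday advances by 5 (mod 7) from one leap year to the next four years later (or differs when a century non-leap intervenes).
Leap-day weekdays: 1980:Fri 1984:Wed 1988:Mon 1992:Sat 1996:Thu 2000:Tue 2004:Sun✓ 2008:Fri 2012:Wed
Sunday: 2004 → 1.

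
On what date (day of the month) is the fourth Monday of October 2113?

October 1, 2113 is a Sunday, so the first Monday is the 2nd.
The fourth Monday is 2 + 21 = 23.

23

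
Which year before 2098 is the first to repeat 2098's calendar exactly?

2087

Two years share a calendar iff Jan 1 falls on the same weekday and both are leap or both are common. 2098: Jan 1 is Wednesday, common year.
2097: Jan 1 Tuesday, common
2096: Jan 1 Sunday, leap
2095: Jan 1 Saturday, common
2094: Jan 1 Friday, common
2093: Jan 1 Thursday, common
2092: Jan 1 Tuesday, leap
2091: Jan 1 Monday, common
2090: Jan 1 Sunday, common
2089: Jan 1 Saturday, common
2088: Jan 1 Thursday, leap
2087: Jan 1 Wednesday, common
2087 matches on both conditions.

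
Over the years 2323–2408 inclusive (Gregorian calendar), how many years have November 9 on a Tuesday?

12

Track November 9's weekday year by year (advancing +1, or +2 across a Feb 29):
  2323: Fri  2324: Sun (+2)  2325: Mon (+1)  2326: Tue (+1) ✓  2327: Wed (+1)
  2328: Fri (+2)  2329: Sat (+1)  2330: Sun (+1)  2331: Mon (+1)  2332: Wed (+2)
  2333: Thu (+1)  2334: Fri (+1)  2335: Sat (+1)  2336: Mon (+2)  … (58 more years) …
  2395: Thu (+1)  2396: Sat (+2)  2397: Sun (+1)  2398: Mon (+1)  2399: Tue (+1) ✓
  2400: Thu (+2)  2401: Fri (+1)  2402: Sat (+1)  2403: Sun (+1)  2404: Tue (+2) ✓
  2405: Wed (+1)  2406: Thu (+1)  2407: Fri (+1)  2408: Sun (+2)
Tuesday years: 2326, 2337, 2343, 2348, 2354, 2365, 2371, 2376, 2382, 2393, 2399, 2404 — 12 in total.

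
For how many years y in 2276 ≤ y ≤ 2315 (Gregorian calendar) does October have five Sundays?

October has 31 days; it has five Sundays when Sunday falls among the first (month-length − 28) days — i.e. when October 1 is one of Sunday/Saturday/Friday.
October 1 by year: 2276:Sun✓ 2277:Mon 2278:Tue 2279:Wed 2280:Fri✓ 2281:Sat✓ 2282:Sun✓ 2283:Mon 2284:Wed 2285:Thu 2286:Fri✓ 2287:Sat✓ 2288:Mon 2289:Tue 2290:Wed …(10 more)… 2301:Tue 2302:Wed 2303:Thu 2304:Sat✓ 2305:Sun✓ 2306:Mon 2307:Tue 2308:Thu 2309:Fri✓ 2310:Sat✓ 2311:Sun✓ 2312:Tue 2313:Wed 2314:Thu 2315:Fri✓
Years with five Sundays: 2276, 2280, 2281, 2282, 2286, 2287, 2292, 2293, 2297, 2298, 2299, 2304, 2305, 2309, 2310, 2311, 2315 → 17.

17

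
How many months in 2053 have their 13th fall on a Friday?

Check the 13th of each month of 2053: Jan 13: Mon, Feb 13: Thu, Mar 13: Thu, Apr 13: Sun, May 13: Tue, Jun 13: Fri, Jul 13: Sun, Aug 13: Wed, Sep 13: Sat, Oct 13: Mon, Nov 13: Thu, Dec 13: Sat.
Friday occurs in June — 1 month.

1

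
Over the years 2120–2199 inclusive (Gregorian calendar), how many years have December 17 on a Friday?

11

Track December 17's weekday year by year (advancing +1, or +2 across a Feb 29):
  2120: Tue  2121: Wed (+1)  2122: Thu (+1)  2123: Fri (+1) ✓  2124: Sun (+2)
  2125: Mon (+1)  2126: Tue (+1)  2127: Wed (+1)  2128: Fri (+2) ✓  2129: Sat (+1)
  2130: Sun (+1)  2131: Mon (+1)  2132: Wed (+2)  2133: Thu (+1)  … (52 more years) …
  2186: Sun (+1)  2187: Mon (+1)  2188: Wed (+2)  2189: Thu (+1)  2190: Fri (+1) ✓
  2191: Sat (+1)  2192: Mon (+2)  2193: Tue (+1)  2194: Wed (+1)  2195: Thu (+1)
  2196: Sat (+2)  2197: Sun (+1)  2198: Mon (+1)  2199: Tue (+1)
Friday years: 2123, 2128, 2134, 2145, 2151, 2156, 2162, 2173, 2179, 2184, 2190 — 11 in total.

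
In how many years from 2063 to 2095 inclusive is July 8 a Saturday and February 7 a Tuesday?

3

Check each year's weekday for July 8 and February 7:
  2063: Sun/Wed  2064: Tue/Thu  2065: Wed/Sat  2066: Thu/Sun  2067: Fri/Mon  2068: Sun/Tue  2069: Mon/Thu  2070: Tue/Fri  2071: Wed/Sat  2072: Fri/Sun  2073: Sat/Tue ✓  2074: Sun/Wed  2075: Mon/Thu  2076: Wed/Fri  …(5 more)…  2082: Wed/Sat  2083: Thu/Sun  2084: Sat/Mon  2085: Sun/Wed  2086: Mon/Thu  2087: Tue/Fri  2088: Thu/Sat  2089: Fri/Mon  2090: Sat/Tue ✓  2091: Sun/Wed  2092: Tue/Thu  2093: Wed/Sat  2094: Thu/Sun  2095: Fri/Mon
Both conditions hold in: 2073, 2079, 2090 — 3.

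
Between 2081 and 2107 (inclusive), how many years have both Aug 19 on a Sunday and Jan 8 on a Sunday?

1

Check each year's weekday for Aug 19 and Jan 8:
  2081: Tue/Wed  2082: Wed/Thu  2083: Thu/Fri  2084: Sat/Sat  2085: Sun/Mon  2086: Mon/Tue  2087: Tue/Wed  2088: Thu/Thu  2089: Fri/Sat  2090: Sat/Sun  2091: Sun/Mon  2092: Tue/Tue  2093: Wed/Thu  2094: Thu/Fri  2095: Fri/Sat  2096: Sun/Sun ✓  2097: Mon/Tue  2098: Tue/Wed  2099: Wed/Thu  2100: Thu/Fri  2101: Fri/Sat  2102: Sat/Sun  2103: Sun/Mon  2104: Tue/Tue  2105: Wed/Thu  2106: Thu/Fri  2107: Fri/Sat
Both conditions hold in: 2096 — 1.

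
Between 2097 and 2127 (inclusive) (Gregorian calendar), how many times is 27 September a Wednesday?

4

Track 27 September's weekday year by year (advancing +1, or +2 across a Feb 29):
  2097: Fri  2098: Sat (+1)  2099: Sun (+1)  2100: Mon (+1)  2101: Tue (+1)
  2102: Wed (+1) ✓  2103: Thu (+1)  2104: Sat (+2)  2105: Sun (+1)  2106: Mon (+1)
  2107: Tue (+1)  2108: Thu (+2)  2109: Fri (+1)  2110: Sat (+1)  … (3 more years) …
  2114: Thu (+1)  2115: Fri (+1)  2116: Sun (+2)  2117: Mon (+1)  2118: Tue (+1)
  2119: Wed (+1) ✓  2120: Fri (+2)  2121: Sat (+1)  2122: Sun (+1)  2123: Mon (+1)
  2124: Wed (+2) ✓  2125: Thu (+1)  2126: Fri (+1)  2127: Sat (+1)
Wednesday years: 2102, 2113, 2119, 2124 — 4 in total.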